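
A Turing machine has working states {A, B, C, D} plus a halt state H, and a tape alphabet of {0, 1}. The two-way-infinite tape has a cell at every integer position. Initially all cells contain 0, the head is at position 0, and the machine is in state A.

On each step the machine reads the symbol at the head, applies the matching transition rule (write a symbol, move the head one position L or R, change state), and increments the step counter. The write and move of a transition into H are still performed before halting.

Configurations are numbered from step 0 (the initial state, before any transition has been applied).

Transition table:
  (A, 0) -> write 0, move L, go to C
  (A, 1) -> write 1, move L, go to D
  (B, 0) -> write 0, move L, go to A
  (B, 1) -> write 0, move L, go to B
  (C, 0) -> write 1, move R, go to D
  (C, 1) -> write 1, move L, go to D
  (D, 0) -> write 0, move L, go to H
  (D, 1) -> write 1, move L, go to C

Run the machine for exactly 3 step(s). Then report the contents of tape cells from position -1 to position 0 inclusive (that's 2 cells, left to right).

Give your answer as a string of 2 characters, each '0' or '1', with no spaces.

Step 1: in state A at pos 0, read 0 -> (A,0)->write 0,move L,goto C. Now: state=C, head=-1, tape[-2..1]=0000 (head:  ^)
Step 2: in state C at pos -1, read 0 -> (C,0)->write 1,move R,goto D. Now: state=D, head=0, tape[-2..1]=0100 (head:   ^)
Step 3: in state D at pos 0, read 0 -> (D,0)->write 0,move L,goto H. Now: state=H, head=-1, tape[-2..1]=0100 (head:  ^)

Answer: 10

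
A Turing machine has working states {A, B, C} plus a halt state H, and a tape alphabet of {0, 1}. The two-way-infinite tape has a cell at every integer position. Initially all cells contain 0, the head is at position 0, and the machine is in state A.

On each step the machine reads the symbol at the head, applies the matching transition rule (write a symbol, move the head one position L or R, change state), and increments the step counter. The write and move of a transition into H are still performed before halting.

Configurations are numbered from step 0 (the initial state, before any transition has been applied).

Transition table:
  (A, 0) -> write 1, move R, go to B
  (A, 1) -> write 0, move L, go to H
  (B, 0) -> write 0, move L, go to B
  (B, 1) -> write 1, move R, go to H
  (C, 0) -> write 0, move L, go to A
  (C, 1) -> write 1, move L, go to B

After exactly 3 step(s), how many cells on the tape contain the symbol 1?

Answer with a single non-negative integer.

Step 1: in state A at pos 0, read 0 -> (A,0)->write 1,move R,goto B. Now: state=B, head=1, tape[-1..2]=0100 (head:   ^)
Step 2: in state B at pos 1, read 0 -> (B,0)->write 0,move L,goto B. Now: state=B, head=0, tape[-1..2]=0100 (head:  ^)
Step 3: in state B at pos 0, read 1 -> (B,1)->write 1,move R,goto H. Now: state=H, head=1, tape[-1..2]=0100 (head:   ^)
Cells containing 1 after step 3: {0} -> 1 cell(s)

Answer: 1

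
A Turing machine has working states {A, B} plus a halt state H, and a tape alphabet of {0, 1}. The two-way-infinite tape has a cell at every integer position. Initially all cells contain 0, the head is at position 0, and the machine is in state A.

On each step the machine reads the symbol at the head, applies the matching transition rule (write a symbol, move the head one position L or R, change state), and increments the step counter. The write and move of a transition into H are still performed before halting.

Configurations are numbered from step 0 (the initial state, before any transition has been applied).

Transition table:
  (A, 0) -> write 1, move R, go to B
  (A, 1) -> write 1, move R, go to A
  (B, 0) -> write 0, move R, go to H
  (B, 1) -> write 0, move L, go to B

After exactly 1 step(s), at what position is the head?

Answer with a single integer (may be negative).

Step 1: in state A at pos 0, read 0 -> (A,0)->write 1,move R,goto B. Now: state=B, head=1, tape[-1..2]=0100 (head:   ^)

Answer: 1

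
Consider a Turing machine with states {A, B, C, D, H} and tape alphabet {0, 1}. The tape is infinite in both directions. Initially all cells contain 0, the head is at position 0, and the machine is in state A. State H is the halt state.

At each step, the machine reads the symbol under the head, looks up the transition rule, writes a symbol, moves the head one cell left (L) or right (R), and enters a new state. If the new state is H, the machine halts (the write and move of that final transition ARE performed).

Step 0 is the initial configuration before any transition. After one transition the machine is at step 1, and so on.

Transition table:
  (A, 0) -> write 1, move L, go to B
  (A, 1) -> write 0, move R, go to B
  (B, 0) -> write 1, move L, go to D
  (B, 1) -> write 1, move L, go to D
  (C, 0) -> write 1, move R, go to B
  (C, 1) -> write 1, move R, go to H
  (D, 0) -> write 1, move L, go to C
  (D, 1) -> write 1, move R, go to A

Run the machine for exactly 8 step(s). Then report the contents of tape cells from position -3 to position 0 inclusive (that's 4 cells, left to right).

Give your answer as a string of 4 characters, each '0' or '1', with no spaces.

Step 1: in state A at pos 0, read 0 -> (A,0)->write 1,move L,goto B. Now: state=B, head=-1, tape[-2..1]=0010 (head:  ^)
Step 2: in state B at pos -1, read 0 -> (B,0)->write 1,move L,goto D. Now: state=D, head=-2, tape[-3..1]=00110 (head:  ^)
Step 3: in state D at pos -2, read 0 -> (D,0)->write 1,move L,goto C. Now: state=C, head=-3, tape[-4..1]=001110 (head:  ^)
Step 4: in state C at pos -3, read 0 -> (C,0)->write 1,move R,goto B. Now: state=B, head=-2, tape[-4..1]=011110 (head:   ^)
Step 5: in state B at pos -2, read 1 -> (B,1)->write 1,move L,goto D. Now: state=D, head=-3, tape[-4..1]=011110 (head:  ^)
Step 6: in state D at pos -3, read 1 -> (D,1)->write 1,move R,goto A. Now: state=A, head=-2, tape[-4..1]=011110 (head:   ^)
Step 7: in state A at pos -2, read 1 -> (A,1)->write 0,move R,goto B. Now: state=B, head=-1, tape[-4..1]=010110 (head:    ^)
Step 8: in state B at pos -1, read 1 -> (B,1)->write 1,move L,goto D. Now: state=D, head=-2, tape[-4..1]=010110 (head:   ^)

Answer: 1011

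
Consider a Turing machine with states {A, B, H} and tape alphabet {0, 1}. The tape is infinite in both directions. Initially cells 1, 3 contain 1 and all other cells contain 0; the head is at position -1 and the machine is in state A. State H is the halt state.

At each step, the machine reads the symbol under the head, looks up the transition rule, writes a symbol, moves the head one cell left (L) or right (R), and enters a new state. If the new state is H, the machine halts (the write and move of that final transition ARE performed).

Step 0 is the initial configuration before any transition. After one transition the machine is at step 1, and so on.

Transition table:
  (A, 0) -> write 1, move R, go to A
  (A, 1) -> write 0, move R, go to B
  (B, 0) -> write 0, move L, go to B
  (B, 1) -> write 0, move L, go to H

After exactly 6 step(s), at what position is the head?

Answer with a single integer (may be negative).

Step 1: in state A at pos -1, read 0 -> (A,0)->write 1,move R,goto A. Now: state=A, head=0, tape[-2..4]=0101010 (head:   ^)
Step 2: in state A at pos 0, read 0 -> (A,0)->write 1,move R,goto A. Now: state=A, head=1, tape[-2..4]=0111010 (head:    ^)
Step 3: in state A at pos 1, read 1 -> (A,1)->write 0,move R,goto B. Now: state=B, head=2, tape[-2..4]=0110010 (head:     ^)
Step 4: in state B at pos 2, read 0 -> (B,0)->write 0,move L,goto B. Now: state=B, head=1, tape[-2..4]=0110010 (head:    ^)
Step 5: in state B at pos 1, read 0 -> (B,0)->write 0,move L,goto B. Now: state=B, head=0, tape[-2..4]=0110010 (head:   ^)
Step 6: in state B at pos 0, read 1 -> (B,1)->write 0,move L,goto H. Now: state=H, head=-1, tape[-2..4]=0100010 (head:  ^)

Answer: -1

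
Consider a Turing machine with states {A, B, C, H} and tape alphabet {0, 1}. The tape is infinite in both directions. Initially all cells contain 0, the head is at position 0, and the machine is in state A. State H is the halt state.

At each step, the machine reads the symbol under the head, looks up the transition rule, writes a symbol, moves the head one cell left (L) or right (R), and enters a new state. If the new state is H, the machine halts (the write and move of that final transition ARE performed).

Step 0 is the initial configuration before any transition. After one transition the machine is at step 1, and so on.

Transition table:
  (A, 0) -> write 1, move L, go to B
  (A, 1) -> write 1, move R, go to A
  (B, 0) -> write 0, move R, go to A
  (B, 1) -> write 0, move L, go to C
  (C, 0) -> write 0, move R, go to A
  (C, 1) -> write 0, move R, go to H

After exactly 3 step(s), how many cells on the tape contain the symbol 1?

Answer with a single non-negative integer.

Answer: 1

Derivation:
Step 1: in state A at pos 0, read 0 -> (A,0)->write 1,move L,goto B. Now: state=B, head=-1, tape[-2..1]=0010 (head:  ^)
Step 2: in state B at pos -1, read 0 -> (B,0)->write 0,move R,goto A. Now: state=A, head=0, tape[-2..1]=0010 (head:   ^)
Step 3: in state A at pos 0, read 1 -> (A,1)->write 1,move R,goto A. Now: state=A, head=1, tape[-2..2]=00100 (head:    ^)
Cells containing 1 after step 3: {0} -> 1 cell(s)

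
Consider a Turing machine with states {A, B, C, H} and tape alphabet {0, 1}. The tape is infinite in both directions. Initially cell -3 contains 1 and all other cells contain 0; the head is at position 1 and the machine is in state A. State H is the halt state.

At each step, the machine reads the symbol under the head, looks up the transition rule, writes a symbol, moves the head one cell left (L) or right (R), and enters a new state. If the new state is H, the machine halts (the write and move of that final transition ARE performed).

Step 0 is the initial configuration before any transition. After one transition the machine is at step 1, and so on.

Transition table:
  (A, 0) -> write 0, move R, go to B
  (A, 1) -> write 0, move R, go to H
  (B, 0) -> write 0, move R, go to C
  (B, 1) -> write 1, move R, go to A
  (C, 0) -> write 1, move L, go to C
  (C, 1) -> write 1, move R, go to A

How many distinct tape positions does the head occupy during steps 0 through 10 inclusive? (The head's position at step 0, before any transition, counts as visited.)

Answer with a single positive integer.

Answer: 7

Derivation:
Step 1: in state A at pos 1, read 0 -> (A,0)->write 0,move R,goto B. Now: state=B, head=2, tape[-4..3]=01000000 (head:       ^)
Step 2: in state B at pos 2, read 0 -> (B,0)->write 0,move R,goto C. Now: state=C, head=3, tape[-4..4]=010000000 (head:        ^)
Step 3: in state C at pos 3, read 0 -> (C,0)->write 1,move L,goto C. Now: state=C, head=2, tape[-4..4]=010000010 (head:       ^)
Step 4: in state C at pos 2, read 0 -> (C,0)->write 1,move L,goto C. Now: state=C, head=1, tape[-4..4]=010000110 (head:      ^)
Step 5: in state C at pos 1, read 0 -> (C,0)->write 1,move L,goto C. Now: state=C, head=0, tape[-4..4]=010001110 (head:     ^)
Step 6: in state C at pos 0, read 0 -> (C,0)->write 1,move L,goto C. Now: state=C, head=-1, tape[-4..4]=010011110 (head:    ^)
Step 7: in state C at pos -1, read 0 -> (C,0)->write 1,move L,goto C. Now: state=C, head=-2, tape[-4..4]=010111110 (head:   ^)
Step 8: in state C at pos -2, read 0 -> (C,0)->write 1,move L,goto C. Now: state=C, head=-3, tape[-4..4]=011111110 (head:  ^)
Step 9: in state C at pos -3, read 1 -> (C,1)->write 1,move R,goto A. Now: state=A, head=-2, tape[-4..4]=011111110 (head:   ^)
Step 10: in state A at pos -2, read 1 -> (A,1)->write 0,move R,goto H. Now: state=H, head=-1, tape[-4..4]=010111110 (head:    ^)
Head positions at steps 0..10: starting at 1, distinct positions visited = {-3, -2, -1, 0, 1, 2, 3} -> 7 position(s)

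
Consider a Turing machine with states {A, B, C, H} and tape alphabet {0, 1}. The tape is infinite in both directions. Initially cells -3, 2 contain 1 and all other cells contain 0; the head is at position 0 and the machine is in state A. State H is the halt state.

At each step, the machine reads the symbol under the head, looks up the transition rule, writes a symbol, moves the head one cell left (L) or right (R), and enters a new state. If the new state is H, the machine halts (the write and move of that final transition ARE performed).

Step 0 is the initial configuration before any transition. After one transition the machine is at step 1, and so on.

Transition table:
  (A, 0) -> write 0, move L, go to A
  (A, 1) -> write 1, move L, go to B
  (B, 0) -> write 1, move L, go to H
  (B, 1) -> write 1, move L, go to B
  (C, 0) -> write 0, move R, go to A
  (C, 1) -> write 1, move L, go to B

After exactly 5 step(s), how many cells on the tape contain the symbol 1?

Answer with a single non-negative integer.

Answer: 3

Derivation:
Step 1: in state A at pos 0, read 0 -> (A,0)->write 0,move L,goto A. Now: state=A, head=-1, tape[-4..3]=01000010 (head:    ^)
Step 2: in state A at pos -1, read 0 -> (A,0)->write 0,move L,goto A. Now: state=A, head=-2, tape[-4..3]=01000010 (head:   ^)
Step 3: in state A at pos -2, read 0 -> (A,0)->write 0,move L,goto A. Now: state=A, head=-3, tape[-4..3]=01000010 (head:  ^)
Step 4: in state A at pos -3, read 1 -> (A,1)->write 1,move L,goto B. Now: state=B, head=-4, tape[-5..3]=001000010 (head:  ^)
Step 5: in state B at pos -4, read 0 -> (B,0)->write 1,move L,goto H. Now: state=H, head=-5, tape[-6..3]=0011000010 (head:  ^)
Cells containing 1 after step 5: {-4, -3, 2} -> 3 cell(s)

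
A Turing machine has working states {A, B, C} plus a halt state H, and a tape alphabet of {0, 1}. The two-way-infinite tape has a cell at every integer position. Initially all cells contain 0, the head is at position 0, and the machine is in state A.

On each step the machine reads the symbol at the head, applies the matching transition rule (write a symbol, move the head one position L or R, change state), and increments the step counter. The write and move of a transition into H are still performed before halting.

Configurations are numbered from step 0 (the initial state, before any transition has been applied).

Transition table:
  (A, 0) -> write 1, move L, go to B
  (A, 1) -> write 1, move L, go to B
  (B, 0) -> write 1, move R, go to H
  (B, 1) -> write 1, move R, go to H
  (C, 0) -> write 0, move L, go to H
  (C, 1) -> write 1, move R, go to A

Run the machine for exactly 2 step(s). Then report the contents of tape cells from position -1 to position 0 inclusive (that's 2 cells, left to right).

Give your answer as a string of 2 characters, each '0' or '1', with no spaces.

Answer: 11

Derivation:
Step 1: in state A at pos 0, read 0 -> (A,0)->write 1,move L,goto B. Now: state=B, head=-1, tape[-2..1]=0010 (head:  ^)
Step 2: in state B at pos -1, read 0 -> (B,0)->write 1,move R,goto H. Now: state=H, head=0, tape[-2..1]=0110 (head:   ^)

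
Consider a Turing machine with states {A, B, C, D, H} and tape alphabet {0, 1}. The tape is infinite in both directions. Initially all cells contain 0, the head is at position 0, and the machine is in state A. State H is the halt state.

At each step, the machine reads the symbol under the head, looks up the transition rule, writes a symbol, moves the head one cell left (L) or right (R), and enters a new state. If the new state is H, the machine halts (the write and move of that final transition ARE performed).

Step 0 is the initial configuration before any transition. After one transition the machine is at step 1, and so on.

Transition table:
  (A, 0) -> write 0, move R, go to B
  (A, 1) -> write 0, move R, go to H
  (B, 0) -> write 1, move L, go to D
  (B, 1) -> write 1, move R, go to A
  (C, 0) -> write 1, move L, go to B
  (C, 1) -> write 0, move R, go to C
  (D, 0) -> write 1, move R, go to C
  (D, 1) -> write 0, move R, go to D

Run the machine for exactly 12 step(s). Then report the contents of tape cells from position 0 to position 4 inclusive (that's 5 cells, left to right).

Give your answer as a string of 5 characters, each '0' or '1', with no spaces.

Step 1: in state A at pos 0, read 0 -> (A,0)->write 0,move R,goto B. Now: state=B, head=1, tape[-1..2]=0000 (head:   ^)
Step 2: in state B at pos 1, read 0 -> (B,0)->write 1,move L,goto D. Now: state=D, head=0, tape[-1..2]=0010 (head:  ^)
Step 3: in state D at pos 0, read 0 -> (D,0)->write 1,move R,goto C. Now: state=C, head=1, tape[-1..2]=0110 (head:   ^)
Step 4: in state C at pos 1, read 1 -> (C,1)->write 0,move R,goto C. Now: state=C, head=2, tape[-1..3]=01000 (head:    ^)
Step 5: in state C at pos 2, read 0 -> (C,0)->write 1,move L,goto B. Now: state=B, head=1, tape[-1..3]=01010 (head:   ^)
Step 6: in state B at pos 1, read 0 -> (B,0)->write 1,move L,goto D. Now: state=D, head=0, tape[-1..3]=01110 (head:  ^)
Step 7: in state D at pos 0, read 1 -> (D,1)->write 0,move R,goto D. Now: state=D, head=1, tape[-1..3]=00110 (head:   ^)
Step 8: in state D at pos 1, read 1 -> (D,1)->write 0,move R,goto D. Now: state=D, head=2, tape[-1..3]=00010 (head:    ^)
Step 9: in state D at pos 2, read 1 -> (D,1)->write 0,move R,goto D. Now: state=D, head=3, tape[-1..4]=000000 (head:     ^)
Step 10: in state D at pos 3, read 0 -> (D,0)->write 1,move R,goto C. Now: state=C, head=4, tape[-1..5]=0000100 (head:      ^)
Step 11: in state C at pos 4, read 0 -> (C,0)->write 1,move L,goto B. Now: state=B, head=3, tape[-1..5]=0000110 (head:     ^)
Step 12: in state B at pos 3, read 1 -> (B,1)->write 1,move R,goto A. Now: state=A, head=4, tape[-1..5]=0000110 (head:      ^)

Answer: 00011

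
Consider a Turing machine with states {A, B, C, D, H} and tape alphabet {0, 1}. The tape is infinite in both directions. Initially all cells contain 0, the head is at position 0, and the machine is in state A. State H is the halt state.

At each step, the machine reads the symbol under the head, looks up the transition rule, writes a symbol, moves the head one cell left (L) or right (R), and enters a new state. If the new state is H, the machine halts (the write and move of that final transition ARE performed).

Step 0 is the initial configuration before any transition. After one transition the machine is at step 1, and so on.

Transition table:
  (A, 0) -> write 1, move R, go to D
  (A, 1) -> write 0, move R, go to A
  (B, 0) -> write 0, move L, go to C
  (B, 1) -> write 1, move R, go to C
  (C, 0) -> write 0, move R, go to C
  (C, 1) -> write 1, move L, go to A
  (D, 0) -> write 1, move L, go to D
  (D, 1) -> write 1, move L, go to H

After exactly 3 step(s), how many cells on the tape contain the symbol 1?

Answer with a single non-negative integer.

Step 1: in state A at pos 0, read 0 -> (A,0)->write 1,move R,goto D. Now: state=D, head=1, tape[-1..2]=0100 (head:   ^)
Step 2: in state D at pos 1, read 0 -> (D,0)->write 1,move L,goto D. Now: state=D, head=0, tape[-1..2]=0110 (head:  ^)
Step 3: in state D at pos 0, read 1 -> (D,1)->write 1,move L,goto H. Now: state=H, head=-1, tape[-2..2]=00110 (head:  ^)
Cells containing 1 after step 3: {0, 1} -> 2 cell(s)

Answer: 2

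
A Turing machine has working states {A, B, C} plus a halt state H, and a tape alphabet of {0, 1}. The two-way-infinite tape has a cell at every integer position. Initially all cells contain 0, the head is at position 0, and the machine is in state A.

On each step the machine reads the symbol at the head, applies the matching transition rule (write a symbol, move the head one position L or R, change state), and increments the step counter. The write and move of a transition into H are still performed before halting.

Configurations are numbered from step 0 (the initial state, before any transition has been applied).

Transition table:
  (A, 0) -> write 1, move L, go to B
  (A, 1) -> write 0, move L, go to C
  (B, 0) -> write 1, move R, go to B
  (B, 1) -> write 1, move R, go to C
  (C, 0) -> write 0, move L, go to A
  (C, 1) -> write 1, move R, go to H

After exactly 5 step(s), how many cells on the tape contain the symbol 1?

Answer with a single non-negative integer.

Step 1: in state A at pos 0, read 0 -> (A,0)->write 1,move L,goto B. Now: state=B, head=-1, tape[-2..1]=0010 (head:  ^)
Step 2: in state B at pos -1, read 0 -> (B,0)->write 1,move R,goto B. Now: state=B, head=0, tape[-2..1]=0110 (head:   ^)
Step 3: in state B at pos 0, read 1 -> (B,1)->write 1,move R,goto C. Now: state=C, head=1, tape[-2..2]=01100 (head:    ^)
Step 4: in state C at pos 1, read 0 -> (C,0)->write 0,move L,goto A. Now: state=A, head=0, tape[-2..2]=01100 (head:   ^)
Step 5: in state A at pos 0, read 1 -> (A,1)->write 0,move L,goto C. Now: state=C, head=-1, tape[-2..2]=01000 (head:  ^)
Cells containing 1 after step 5: {-1} -> 1 cell(s)

Answer: 1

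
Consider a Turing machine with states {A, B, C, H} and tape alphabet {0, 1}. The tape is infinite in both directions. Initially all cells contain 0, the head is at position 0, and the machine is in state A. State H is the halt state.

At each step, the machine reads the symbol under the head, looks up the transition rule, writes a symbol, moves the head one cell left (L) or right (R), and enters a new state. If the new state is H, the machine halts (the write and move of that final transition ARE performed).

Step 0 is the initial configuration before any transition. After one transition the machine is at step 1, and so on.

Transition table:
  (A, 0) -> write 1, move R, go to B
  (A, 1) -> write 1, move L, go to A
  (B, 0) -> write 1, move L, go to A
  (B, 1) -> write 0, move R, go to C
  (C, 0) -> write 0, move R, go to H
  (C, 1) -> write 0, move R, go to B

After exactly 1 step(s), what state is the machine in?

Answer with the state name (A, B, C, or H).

Answer: B

Derivation:
Step 1: in state A at pos 0, read 0 -> (A,0)->write 1,move R,goto B. Now: state=B, head=1, tape[-1..2]=0100 (head:   ^)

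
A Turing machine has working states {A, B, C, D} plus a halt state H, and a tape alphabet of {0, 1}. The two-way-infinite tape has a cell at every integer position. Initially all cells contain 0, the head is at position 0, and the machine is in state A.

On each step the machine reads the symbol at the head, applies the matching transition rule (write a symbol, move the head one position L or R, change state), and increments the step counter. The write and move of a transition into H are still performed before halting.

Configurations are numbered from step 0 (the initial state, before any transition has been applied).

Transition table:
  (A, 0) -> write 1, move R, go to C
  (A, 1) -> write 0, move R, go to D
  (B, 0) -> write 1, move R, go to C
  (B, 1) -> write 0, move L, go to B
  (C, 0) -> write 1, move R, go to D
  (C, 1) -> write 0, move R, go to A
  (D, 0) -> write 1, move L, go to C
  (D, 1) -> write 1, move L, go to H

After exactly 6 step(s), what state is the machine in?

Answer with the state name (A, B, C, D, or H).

Answer: C

Derivation:
Step 1: in state A at pos 0, read 0 -> (A,0)->write 1,move R,goto C. Now: state=C, head=1, tape[-1..2]=0100 (head:   ^)
Step 2: in state C at pos 1, read 0 -> (C,0)->write 1,move R,goto D. Now: state=D, head=2, tape[-1..3]=01100 (head:    ^)
Step 3: in state D at pos 2, read 0 -> (D,0)->write 1,move L,goto C. Now: state=C, head=1, tape[-1..3]=01110 (head:   ^)
Step 4: in state C at pos 1, read 1 -> (C,1)->write 0,move R,goto A. Now: state=A, head=2, tape[-1..3]=01010 (head:    ^)
Step 5: in state A at pos 2, read 1 -> (A,1)->write 0,move R,goto D. Now: state=D, head=3, tape[-1..4]=010000 (head:     ^)
Step 6: in state D at pos 3, read 0 -> (D,0)->write 1,move L,goto C. Now: state=C, head=2, tape[-1..4]=010010 (head:    ^)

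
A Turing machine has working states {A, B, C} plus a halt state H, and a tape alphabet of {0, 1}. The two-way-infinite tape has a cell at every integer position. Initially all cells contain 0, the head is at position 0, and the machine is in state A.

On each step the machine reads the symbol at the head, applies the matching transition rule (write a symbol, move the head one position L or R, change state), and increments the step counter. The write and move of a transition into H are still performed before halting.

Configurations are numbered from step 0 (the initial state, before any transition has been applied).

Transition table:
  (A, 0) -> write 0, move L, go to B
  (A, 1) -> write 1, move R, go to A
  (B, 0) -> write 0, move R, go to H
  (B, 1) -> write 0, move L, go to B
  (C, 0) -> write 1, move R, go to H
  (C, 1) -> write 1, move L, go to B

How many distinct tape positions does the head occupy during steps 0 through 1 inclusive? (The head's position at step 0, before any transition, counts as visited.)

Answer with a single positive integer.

Step 1: in state A at pos 0, read 0 -> (A,0)->write 0,move L,goto B. Now: state=B, head=-1, tape[-2..1]=0000 (head:  ^)
Head positions at steps 0..1: starting at 0, distinct positions visited = {-1, 0} -> 2 position(s)

Answer: 2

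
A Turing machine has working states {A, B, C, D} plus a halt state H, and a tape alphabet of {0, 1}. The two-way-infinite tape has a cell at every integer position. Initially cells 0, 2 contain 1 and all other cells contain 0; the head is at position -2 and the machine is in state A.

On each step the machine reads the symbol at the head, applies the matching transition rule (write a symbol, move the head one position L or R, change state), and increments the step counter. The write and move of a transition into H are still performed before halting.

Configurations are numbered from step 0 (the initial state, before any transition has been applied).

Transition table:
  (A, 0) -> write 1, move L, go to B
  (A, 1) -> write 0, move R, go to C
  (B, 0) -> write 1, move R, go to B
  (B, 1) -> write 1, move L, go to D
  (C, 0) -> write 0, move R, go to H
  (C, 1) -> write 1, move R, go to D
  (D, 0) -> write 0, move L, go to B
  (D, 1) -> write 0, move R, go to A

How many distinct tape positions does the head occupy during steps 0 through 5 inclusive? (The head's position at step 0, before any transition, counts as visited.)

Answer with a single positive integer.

Step 1: in state A at pos -2, read 0 -> (A,0)->write 1,move L,goto B. Now: state=B, head=-3, tape[-4..3]=00101010 (head:  ^)
Step 2: in state B at pos -3, read 0 -> (B,0)->write 1,move R,goto B. Now: state=B, head=-2, tape[-4..3]=01101010 (head:   ^)
Step 3: in state B at pos -2, read 1 -> (B,1)->write 1,move L,goto D. Now: state=D, head=-3, tape[-4..3]=01101010 (head:  ^)
Step 4: in state D at pos -3, read 1 -> (D,1)->write 0,move R,goto A. Now: state=A, head=-2, tape[-4..3]=00101010 (head:   ^)
Step 5: in state A at pos -2, read 1 -> (A,1)->write 0,move R,goto C. Now: state=C, head=-1, tape[-4..3]=00001010 (head:    ^)
Head positions at steps 0..5: starting at -2, distinct positions visited = {-3, -2, -1} -> 3 position(s)

Answer: 3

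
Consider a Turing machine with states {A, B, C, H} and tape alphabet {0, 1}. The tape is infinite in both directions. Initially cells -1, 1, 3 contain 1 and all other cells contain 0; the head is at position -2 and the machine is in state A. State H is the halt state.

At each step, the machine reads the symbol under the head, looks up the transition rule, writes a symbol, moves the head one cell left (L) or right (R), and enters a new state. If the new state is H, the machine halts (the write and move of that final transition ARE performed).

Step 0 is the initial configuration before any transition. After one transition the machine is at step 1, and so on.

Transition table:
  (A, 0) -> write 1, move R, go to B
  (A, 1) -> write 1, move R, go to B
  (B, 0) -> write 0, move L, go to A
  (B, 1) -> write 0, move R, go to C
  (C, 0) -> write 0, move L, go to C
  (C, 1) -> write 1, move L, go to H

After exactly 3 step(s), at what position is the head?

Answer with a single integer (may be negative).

Step 1: in state A at pos -2, read 0 -> (A,0)->write 1,move R,goto B. Now: state=B, head=-1, tape[-3..4]=01101010 (head:   ^)
Step 2: in state B at pos -1, read 1 -> (B,1)->write 0,move R,goto C. Now: state=C, head=0, tape[-3..4]=01001010 (head:    ^)
Step 3: in state C at pos 0, read 0 -> (C,0)->write 0,move L,goto C. Now: state=C, head=-1, tape[-3..4]=01001010 (head:   ^)

Answer: -1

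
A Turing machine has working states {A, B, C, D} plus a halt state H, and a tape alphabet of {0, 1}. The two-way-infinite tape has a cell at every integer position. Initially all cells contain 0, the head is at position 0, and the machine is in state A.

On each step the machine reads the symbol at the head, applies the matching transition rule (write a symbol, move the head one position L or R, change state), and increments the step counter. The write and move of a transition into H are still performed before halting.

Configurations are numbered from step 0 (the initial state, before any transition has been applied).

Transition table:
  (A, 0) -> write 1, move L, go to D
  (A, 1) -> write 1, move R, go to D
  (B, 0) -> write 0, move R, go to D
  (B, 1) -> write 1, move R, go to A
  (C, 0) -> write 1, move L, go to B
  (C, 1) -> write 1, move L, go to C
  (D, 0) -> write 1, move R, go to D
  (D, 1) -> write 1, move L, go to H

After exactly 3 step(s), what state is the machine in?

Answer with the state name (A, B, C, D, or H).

Answer: H

Derivation:
Step 1: in state A at pos 0, read 0 -> (A,0)->write 1,move L,goto D. Now: state=D, head=-1, tape[-2..1]=0010 (head:  ^)
Step 2: in state D at pos -1, read 0 -> (D,0)->write 1,move R,goto D. Now: state=D, head=0, tape[-2..1]=0110 (head:   ^)
Step 3: in state D at pos 0, read 1 -> (D,1)->write 1,move L,goto H. Now: state=H, head=-1, tape[-2..1]=0110 (head:  ^)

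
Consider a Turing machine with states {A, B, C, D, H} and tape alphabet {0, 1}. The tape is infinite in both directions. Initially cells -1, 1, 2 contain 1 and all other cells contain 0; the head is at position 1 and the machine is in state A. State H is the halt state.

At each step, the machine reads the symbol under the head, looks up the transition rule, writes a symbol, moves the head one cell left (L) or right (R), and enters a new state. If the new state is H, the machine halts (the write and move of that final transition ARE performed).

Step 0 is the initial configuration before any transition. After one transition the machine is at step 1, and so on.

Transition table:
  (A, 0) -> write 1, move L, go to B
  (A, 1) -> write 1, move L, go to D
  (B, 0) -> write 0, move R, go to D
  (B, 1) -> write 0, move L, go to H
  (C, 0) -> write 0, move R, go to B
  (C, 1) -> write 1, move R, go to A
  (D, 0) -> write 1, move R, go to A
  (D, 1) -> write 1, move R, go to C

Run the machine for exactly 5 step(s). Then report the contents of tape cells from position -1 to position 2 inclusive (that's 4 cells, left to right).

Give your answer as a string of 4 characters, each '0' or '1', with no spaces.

Answer: 1111

Derivation:
Step 1: in state A at pos 1, read 1 -> (A,1)->write 1,move L,goto D. Now: state=D, head=0, tape[-2..3]=010110 (head:   ^)
Step 2: in state D at pos 0, read 0 -> (D,0)->write 1,move R,goto A. Now: state=A, head=1, tape[-2..3]=011110 (head:    ^)
Step 3: in state A at pos 1, read 1 -> (A,1)->write 1,move L,goto D. Now: state=D, head=0, tape[-2..3]=011110 (head:   ^)
Step 4: in state D at pos 0, read 1 -> (D,1)->write 1,move R,goto C. Now: state=C, head=1, tape[-2..3]=011110 (head:    ^)
Step 5: in state C at pos 1, read 1 -> (C,1)->write 1,move R,goto A. Now: state=A, head=2, tape[-2..3]=011110 (head:     ^)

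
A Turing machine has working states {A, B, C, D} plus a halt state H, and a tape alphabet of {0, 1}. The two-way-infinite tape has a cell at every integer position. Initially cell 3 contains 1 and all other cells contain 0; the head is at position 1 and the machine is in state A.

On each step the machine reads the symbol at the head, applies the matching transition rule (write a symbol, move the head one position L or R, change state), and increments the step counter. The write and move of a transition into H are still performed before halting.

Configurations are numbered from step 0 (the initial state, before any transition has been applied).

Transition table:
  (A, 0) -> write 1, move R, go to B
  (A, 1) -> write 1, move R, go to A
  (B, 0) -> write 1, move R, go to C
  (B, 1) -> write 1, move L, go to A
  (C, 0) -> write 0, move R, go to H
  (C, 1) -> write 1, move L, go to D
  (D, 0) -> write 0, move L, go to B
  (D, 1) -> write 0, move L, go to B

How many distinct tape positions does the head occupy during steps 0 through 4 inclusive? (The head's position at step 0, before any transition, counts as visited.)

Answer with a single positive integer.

Answer: 3

Derivation:
Step 1: in state A at pos 1, read 0 -> (A,0)->write 1,move R,goto B. Now: state=B, head=2, tape[0..4]=01010 (head:   ^)
Step 2: in state B at pos 2, read 0 -> (B,0)->write 1,move R,goto C. Now: state=C, head=3, tape[0..4]=01110 (head:    ^)
Step 3: in state C at pos 3, read 1 -> (C,1)->write 1,move L,goto D. Now: state=D, head=2, tape[0..4]=01110 (head:   ^)
Step 4: in state D at pos 2, read 1 -> (D,1)->write 0,move L,goto B. Now: state=B, head=1, tape[0..4]=01010 (head:  ^)
Head positions at steps 0..4: starting at 1, distinct positions visited = {1, 2, 3} -> 3 position(s)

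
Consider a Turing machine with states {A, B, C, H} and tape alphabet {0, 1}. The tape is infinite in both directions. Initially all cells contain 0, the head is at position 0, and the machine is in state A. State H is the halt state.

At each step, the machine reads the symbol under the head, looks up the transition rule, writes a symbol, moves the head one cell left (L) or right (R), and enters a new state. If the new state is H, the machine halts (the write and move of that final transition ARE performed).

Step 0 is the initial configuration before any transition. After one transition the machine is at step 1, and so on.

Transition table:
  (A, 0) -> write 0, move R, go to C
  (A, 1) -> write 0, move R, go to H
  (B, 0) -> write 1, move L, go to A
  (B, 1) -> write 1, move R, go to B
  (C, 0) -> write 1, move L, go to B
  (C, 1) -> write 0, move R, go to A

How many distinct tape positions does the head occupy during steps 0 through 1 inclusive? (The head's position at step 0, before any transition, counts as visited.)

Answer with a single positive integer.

Answer: 2

Derivation:
Step 1: in state A at pos 0, read 0 -> (A,0)->write 0,move R,goto C. Now: state=C, head=1, tape[-1..2]=0000 (head:   ^)
Head positions at steps 0..1: starting at 0, distinct positions visited = {0, 1} -> 2 position(s)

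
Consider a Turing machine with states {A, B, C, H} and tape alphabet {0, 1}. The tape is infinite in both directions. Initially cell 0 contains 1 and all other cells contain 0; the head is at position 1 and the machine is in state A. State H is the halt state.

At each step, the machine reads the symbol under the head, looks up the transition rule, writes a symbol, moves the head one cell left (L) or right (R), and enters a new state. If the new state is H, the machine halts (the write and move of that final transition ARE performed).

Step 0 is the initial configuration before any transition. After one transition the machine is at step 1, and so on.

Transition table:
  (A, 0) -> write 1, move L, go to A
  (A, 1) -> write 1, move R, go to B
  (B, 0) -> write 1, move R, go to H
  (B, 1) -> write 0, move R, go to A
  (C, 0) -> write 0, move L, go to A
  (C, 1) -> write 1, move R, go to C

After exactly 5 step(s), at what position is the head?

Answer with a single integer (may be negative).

Answer: 0

Derivation:
Step 1: in state A at pos 1, read 0 -> (A,0)->write 1,move L,goto A. Now: state=A, head=0, tape[-1..2]=0110 (head:  ^)
Step 2: in state A at pos 0, read 1 -> (A,1)->write 1,move R,goto B. Now: state=B, head=1, tape[-1..2]=0110 (head:   ^)
Step 3: in state B at pos 1, read 1 -> (B,1)->write 0,move R,goto A. Now: state=A, head=2, tape[-1..3]=01000 (head:    ^)
Step 4: in state A at pos 2, read 0 -> (A,0)->write 1,move L,goto A. Now: state=A, head=1, tape[-1..3]=01010 (head:   ^)
Step 5: in state A at pos 1, read 0 -> (A,0)->write 1,move L,goto A. Now: state=A, head=0, tape[-1..3]=01110 (head:  ^)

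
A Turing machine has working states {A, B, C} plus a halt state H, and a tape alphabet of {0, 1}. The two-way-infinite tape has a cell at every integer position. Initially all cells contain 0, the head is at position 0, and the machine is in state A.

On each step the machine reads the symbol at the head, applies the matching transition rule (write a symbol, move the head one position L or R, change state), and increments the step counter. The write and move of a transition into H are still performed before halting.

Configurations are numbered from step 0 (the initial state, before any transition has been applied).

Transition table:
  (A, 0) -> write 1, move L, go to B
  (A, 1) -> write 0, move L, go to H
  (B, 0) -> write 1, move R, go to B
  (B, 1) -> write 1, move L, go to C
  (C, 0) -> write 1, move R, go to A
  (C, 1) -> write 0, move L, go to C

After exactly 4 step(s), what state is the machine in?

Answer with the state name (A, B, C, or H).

Answer: C

Derivation:
Step 1: in state A at pos 0, read 0 -> (A,0)->write 1,move L,goto B. Now: state=B, head=-1, tape[-2..1]=0010 (head:  ^)
Step 2: in state B at pos -1, read 0 -> (B,0)->write 1,move R,goto B. Now: state=B, head=0, tape[-2..1]=0110 (head:   ^)
Step 3: in state B at pos 0, read 1 -> (B,1)->write 1,move L,goto C. Now: state=C, head=-1, tape[-2..1]=0110 (head:  ^)
Step 4: in state C at pos -1, read 1 -> (C,1)->write 0,move L,goto C. Now: state=C, head=-2, tape[-3..1]=00010 (head:  ^)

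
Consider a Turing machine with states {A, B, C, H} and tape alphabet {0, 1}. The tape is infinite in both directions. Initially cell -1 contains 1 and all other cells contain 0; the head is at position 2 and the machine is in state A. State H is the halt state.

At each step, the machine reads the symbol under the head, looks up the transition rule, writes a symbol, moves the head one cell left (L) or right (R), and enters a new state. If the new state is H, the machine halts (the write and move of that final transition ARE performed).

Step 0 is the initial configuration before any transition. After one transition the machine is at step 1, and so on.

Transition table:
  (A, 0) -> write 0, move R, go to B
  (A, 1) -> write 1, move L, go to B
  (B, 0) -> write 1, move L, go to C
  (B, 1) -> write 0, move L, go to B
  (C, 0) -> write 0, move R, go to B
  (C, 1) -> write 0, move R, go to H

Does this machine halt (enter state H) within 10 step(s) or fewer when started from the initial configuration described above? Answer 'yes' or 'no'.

Answer: no

Derivation:
Step 1: in state A at pos 2, read 0 -> (A,0)->write 0,move R,goto B. Now: state=B, head=3, tape[-2..4]=0100000 (head:      ^)
Step 2: in state B at pos 3, read 0 -> (B,0)->write 1,move L,goto C. Now: state=C, head=2, tape[-2..4]=0100010 (head:     ^)
Step 3: in state C at pos 2, read 0 -> (C,0)->write 0,move R,goto B. Now: state=B, head=3, tape[-2..4]=0100010 (head:      ^)
Step 4: in state B at pos 3, read 1 -> (B,1)->write 0,move L,goto B. Now: state=B, head=2, tape[-2..4]=0100000 (head:     ^)
Step 5: in state B at pos 2, read 0 -> (B,0)->write 1,move L,goto C. Now: state=C, head=1, tape[-2..4]=0100100 (head:    ^)
Step 6: in state C at pos 1, read 0 -> (C,0)->write 0,move R,goto B. Now: state=B, head=2, tape[-2..4]=0100100 (head:     ^)
Step 7: in state B at pos 2, read 1 -> (B,1)->write 0,move L,goto B. Now: state=B, head=1, tape[-2..4]=0100000 (head:    ^)
Step 8: in state B at pos 1, read 0 -> (B,0)->write 1,move L,goto C. Now: state=C, head=0, tape[-2..4]=0101000 (head:   ^)
Step 9: in state C at pos 0, read 0 -> (C,0)->write 0,move R,goto B. Now: state=B, head=1, tape[-2..4]=0101000 (head:    ^)
Step 10: in state B at pos 1, read 1 -> (B,1)->write 0,move L,goto B. Now: state=B, head=0, tape[-2..4]=0100000 (head:   ^)
After 10 step(s): state = B (not H) -> not halted within 10 -> no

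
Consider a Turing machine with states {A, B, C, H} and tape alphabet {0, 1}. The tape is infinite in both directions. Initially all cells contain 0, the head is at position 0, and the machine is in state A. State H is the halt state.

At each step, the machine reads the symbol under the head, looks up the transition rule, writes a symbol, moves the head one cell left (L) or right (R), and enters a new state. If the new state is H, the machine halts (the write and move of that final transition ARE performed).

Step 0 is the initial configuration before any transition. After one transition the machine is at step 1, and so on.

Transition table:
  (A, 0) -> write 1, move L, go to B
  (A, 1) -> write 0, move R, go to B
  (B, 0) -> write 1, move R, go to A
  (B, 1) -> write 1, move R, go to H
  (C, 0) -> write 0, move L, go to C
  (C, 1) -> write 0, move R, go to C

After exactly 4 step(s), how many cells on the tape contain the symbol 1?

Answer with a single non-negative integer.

Answer: 2

Derivation:
Step 1: in state A at pos 0, read 0 -> (A,0)->write 1,move L,goto B. Now: state=B, head=-1, tape[-2..1]=0010 (head:  ^)
Step 2: in state B at pos -1, read 0 -> (B,0)->write 1,move R,goto A. Now: state=A, head=0, tape[-2..1]=0110 (head:   ^)
Step 3: in state A at pos 0, read 1 -> (A,1)->write 0,move R,goto B. Now: state=B, head=1, tape[-2..2]=01000 (head:    ^)
Step 4: in state B at pos 1, read 0 -> (B,0)->write 1,move R,goto A. Now: state=A, head=2, tape[-2..3]=010100 (head:     ^)
Cells containing 1 after step 4: {-1, 1} -> 2 cell(s)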